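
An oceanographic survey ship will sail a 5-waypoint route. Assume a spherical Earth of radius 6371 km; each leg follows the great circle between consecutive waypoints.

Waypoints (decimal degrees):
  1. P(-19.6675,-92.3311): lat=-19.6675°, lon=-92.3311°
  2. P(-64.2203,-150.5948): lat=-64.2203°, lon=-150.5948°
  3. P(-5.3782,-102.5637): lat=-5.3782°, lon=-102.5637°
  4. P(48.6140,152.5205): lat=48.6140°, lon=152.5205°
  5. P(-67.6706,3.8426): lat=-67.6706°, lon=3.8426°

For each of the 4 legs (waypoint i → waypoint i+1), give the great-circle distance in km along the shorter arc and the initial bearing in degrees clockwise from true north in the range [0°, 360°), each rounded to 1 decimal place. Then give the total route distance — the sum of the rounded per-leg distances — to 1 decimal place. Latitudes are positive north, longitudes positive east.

Leg 1: φ1=-0.3432626, φ2=-1.1208557, Δφ=-0.7775931, Δλ=-1.0168934 rad; a=sin²(Δφ/2)+cosφ1·cosφ2·sin²(Δλ/2)=0.2407566993; c=2·atan2(√a, √(1-a))=1.025716207; dist=6371·c=6534.838 ≈ 6534.8 km; running total=6534.8 km
Leg 1 bearing: y=sinΔλ·cosφ2=-0.36988317, x=cosφ1·sinφ2-sinφ1·cosφ2·cosΔλ=-0.77094623; θ=atan2(y, x)=-154.3693° <0 so +360° → 205.6307° ≈ 205.6°
Leg 2: φ1=-1.1208557, φ2=-0.0938673, Δφ=1.0269884, Δλ=0.8383008 rad; a=sin²(Δφ/2)+cosφ1·cosφ2·sin²(Δλ/2)=0.3130209768; c=2·atan2(√a, √(1-a))=1.187523273; dist=6371·c=7565.711 ≈ 7565.7 km; running total=14100.5 km
Leg 2 bearing: y=sinΔλ·cosφ2=0.74023477, x=cosφ1·sinφ2-sinφ1·cosφ2·cosΔλ=0.55875564; θ=atan2(y, x)=52.9532° ≈ 53.0°
Leg 3: φ1=-0.0938673, φ2=0.8484744, Δφ=0.9423417, Δλ=4.4520592 rad; a=sin²(Δφ/2)+cosφ1·cosφ2·sin²(Δλ/2)=0.6198737712; c=2·atan2(√a, √(1-a))=1.812902128; dist=6371·c=11549.999 ≈ 11550.0 km; running total=25650.5 km
Leg 3 bearing: y=sinΔλ·cosφ2=-0.63885192, x=cosφ1·sinφ2-sinφ1·cosφ2·cosΔλ=0.73101938; θ=atan2(y, x)=-41.1508° <0 so +360° → 318.8492° ≈ 318.8°
Leg 4: φ1=0.8484744, φ2=-1.1810748, Δφ=-2.0295491, Δλ=-2.5949189 rad; a=sin²(Δφ/2)+cosφ1·cosφ2·sin²(Δλ/2)=0.9542943307; c=2·atan2(√a, √(1-a))=2.710688975; dist=6371·c=17269.799 ≈ 17269.8 km; running total=42920.3 km
Leg 4 bearing: y=sinΔλ·cosφ2=-0.19750655, x=cosφ1·sinφ2-sinφ1·cosφ2·cosΔλ=-0.36804593; θ=atan2(y, x)=-151.7804° <0 so +360° → 208.2196° ≈ 208.2°

Leg 1: dist=6534.8 km, bearing=205.6°
Leg 2: dist=7565.7 km, bearing=53.0°
Leg 3: dist=11550.0 km, bearing=318.8°
Leg 4: dist=17269.8 km, bearing=208.2°
Total: 42920.3 km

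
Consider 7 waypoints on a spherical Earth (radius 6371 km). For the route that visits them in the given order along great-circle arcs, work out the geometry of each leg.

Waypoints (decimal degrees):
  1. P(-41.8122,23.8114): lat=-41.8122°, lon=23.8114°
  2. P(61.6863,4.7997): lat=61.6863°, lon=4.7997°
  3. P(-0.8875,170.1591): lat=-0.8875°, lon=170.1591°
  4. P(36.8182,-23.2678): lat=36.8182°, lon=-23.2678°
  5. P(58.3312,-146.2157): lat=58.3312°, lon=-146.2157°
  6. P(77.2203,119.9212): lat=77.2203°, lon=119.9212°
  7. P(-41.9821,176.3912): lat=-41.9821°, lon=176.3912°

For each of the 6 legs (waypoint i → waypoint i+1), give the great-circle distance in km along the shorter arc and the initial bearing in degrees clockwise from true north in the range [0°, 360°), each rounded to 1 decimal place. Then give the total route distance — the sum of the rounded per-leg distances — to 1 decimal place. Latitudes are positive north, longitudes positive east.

Leg 1: dist=11635.2 km, bearing=350.8°
Leg 2: dist=13142.7 km, bearing=16.7°
Leg 3: dist=15788.0 km, bearing=17.6°
Leg 4: dist=8189.8 km, bearing=332.7°
Leg 5: dist=3858.0 km, bearing=337.2°
Leg 6: dist=13805.9 km, bearing=131.5°
Total: 66419.6 km

Leg 1: φ1=-0.7297606, φ2=1.0766290, Δφ=1.8063896, Δλ=-0.3318168 rad; a=sin²(Δφ/2)+cosφ1·cosφ2·sin²(Δλ/2)=0.6263515994; c=2·atan2(√a, √(1-a))=1.826269444; dist=6371·c=11635.163 ≈ 11635.2 km; running total=11635.2 km
Leg 1 bearing: y=sinΔλ·cosφ2=-0.15450813, x=cosφ1·sinφ2-sinφ1·cosφ2·cosΔλ=0.95512739; θ=atan2(y, x)=-9.1890° <0 so +360° → 350.8110° ≈ 350.8°
Leg 2: φ1=1.0766290, φ2=-0.0154898, Δφ=-1.0921188, Δλ=2.8860660 rad; a=sin²(Δφ/2)+cosφ1·cosφ2·sin²(Δλ/2)=0.7362397282; c=2·atan2(√a, √(1-a))=2.062898265; dist=6371·c=13142.725 ≈ 13142.7 km; running total=24777.9 km
Leg 2 bearing: y=sinΔλ·cosφ2=0.25272470, x=cosφ1·sinφ2-sinφ1·cosφ2·cosΔλ=0.84433014; θ=atan2(y, x)=16.6635° ≈ 16.7°
Leg 3: φ1=-0.0154898, φ2=0.6425988, Δφ=0.6580886, Δλ=-3.3759363 rad; a=sin²(Δφ/2)+cosφ1·cosφ2·sin²(Δλ/2)=0.8939243732; c=2·atan2(√a, √(1-a))=2.478104439; dist=6371·c=15788.003 ≈ 15788.0 km; running total=40565.9 km
Leg 3 bearing: y=sinΔλ·cosφ2=0.18588931, x=cosφ1·sinφ2-sinφ1·cosφ2·cosΔλ=0.58714523; θ=atan2(y, x)=17.5677° ≈ 17.6°
Leg 4: φ1=0.6425988, φ2=1.0180715, Δφ=0.3754727, Δλ=-2.1458457 rad; a=sin²(Δφ/2)+cosφ1·cosφ2·sin²(Δλ/2)=0.3592711877; c=2·atan2(√a, √(1-a))=1.285483522; dist=6371·c=8189.816 ≈ 8189.8 km; running total=48755.7 km
Leg 4 bearing: y=sinΔλ·cosφ2=-0.44056881, x=cosφ1·sinφ2-sinφ1·cosφ2·cosΔλ=0.85245570; θ=atan2(y, x)=-27.3310° <0 so +360° → 332.6690° ≈ 332.7°
Leg 5: φ1=1.0180715, φ2=1.3477485, Δφ=0.3296770, Δλ=4.6449652 rad; a=sin²(Δφ/2)+cosφ1·cosφ2·sin²(Δλ/2)=0.0889053293; c=2·atan2(√a, √(1-a))=0.605549671; dist=6371·c=3857.957 ≈ 3858.0 km; running total=52613.7 km
Leg 5 bearing: y=sinΔλ·cosφ2=-0.22070039, x=cosφ1·sinφ2-sinφ1·cosφ2·cosΔλ=0.52468660; θ=atan2(y, x)=-22.8132° <0 so +360° → 337.1868° ≈ 337.2°
Leg 6: φ1=1.3477485, φ2=-0.7327259, Δφ=-2.0804744, Δλ=0.9855874 rad; a=sin²(Δφ/2)+cosφ1·cosφ2·sin²(Δλ/2)=0.7807501893; c=2·atan2(√a, √(1-a))=2.166994212; dist=6371·c=13805.920 ≈ 13805.9 km; running total=66419.6 km
Leg 6 bearing: y=sinΔλ·cosφ2=0.61965731, x=cosφ1·sinφ2-sinφ1·cosφ2·cosΔλ=-0.54839961; θ=atan2(y, x)=131.5090° ≈ 131.5°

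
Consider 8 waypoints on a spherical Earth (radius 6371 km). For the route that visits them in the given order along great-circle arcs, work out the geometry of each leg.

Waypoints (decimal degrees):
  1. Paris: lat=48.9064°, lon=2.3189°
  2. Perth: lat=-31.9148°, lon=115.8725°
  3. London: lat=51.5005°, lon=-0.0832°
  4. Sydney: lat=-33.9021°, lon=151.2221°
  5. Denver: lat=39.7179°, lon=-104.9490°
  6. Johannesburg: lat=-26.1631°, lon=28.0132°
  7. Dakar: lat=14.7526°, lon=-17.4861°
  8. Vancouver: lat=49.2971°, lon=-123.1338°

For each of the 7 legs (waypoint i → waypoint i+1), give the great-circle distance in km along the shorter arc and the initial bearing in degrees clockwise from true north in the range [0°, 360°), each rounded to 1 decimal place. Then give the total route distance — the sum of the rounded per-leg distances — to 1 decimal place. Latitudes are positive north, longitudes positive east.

Leg 1: φ1=0.8535777, φ2=-0.5570183, Δφ=-1.4105960, Δλ=1.9818842 rad; a=sin²(Δφ/2)+cosφ1·cosφ2·sin²(Δλ/2)=0.8106845852; c=2·atan2(√a, √(1-a))=2.241285287; dist=6371·c=14279.229 ≈ 14279.2 km; running total=14279.2 km
Leg 1 bearing: y=sinΔλ·cosφ2=0.77811585, x=cosφ1·sinφ2-sinφ1·cosφ2·cosΔλ=-0.09184809; θ=atan2(y, x)=96.7320° ≈ 96.7°
Leg 2: φ1=-0.5570183, φ2=0.8988533, Δφ=1.4558716, Δλ=-2.0238088 rad; a=sin²(Δφ/2)+cosφ1·cosφ2·sin²(Δλ/2)=0.8225027635; c=2·atan2(√a, √(1-a))=2.271826843; dist=6371·c=14473.809 ≈ 14473.8 km; running total=28753.0 km
Leg 2 bearing: y=sinΔλ·cosφ2=-0.55971714, x=cosφ1·sinφ2-sinφ1·cosφ2·cosΔλ=0.52027358; θ=atan2(y, x)=-47.0916° <0 so +360° → 312.9084° ≈ 312.9°
Leg 3: φ1=0.8988533, φ2=-0.5917033, Δφ=-1.4905566, Δλ=2.6407757 rad; a=sin²(Δφ/2)+cosφ1·cosφ2·sin²(Δλ/2)=0.9448731915; c=2·atan2(√a, √(1-a))=2.667585572; dist=6371·c=16995.188 ≈ 16995.2 km; running total=45748.2 km
Leg 3 bearing: y=sinΔλ·cosφ2=0.39851424, x=cosφ1·sinφ2-sinφ1·cosφ2·cosΔλ=0.22257083; θ=atan2(y, x)=60.8166° ≈ 60.8°
Leg 4: φ1=-0.5917033, φ2=0.6932081, Δφ=1.2849114, Δλ=-4.4710291 rad; a=sin²(Δφ/2)+cosφ1·cosφ2·sin²(Δλ/2)=0.7545113322; c=2·atan2(√a, √(1-a))=2.104845293; dist=6371·c=13409.969 ≈ 13410.0 km; running total=59158.2 km
Leg 4 bearing: y=sinΔλ·cosφ2=0.74690380, x=cosφ1·sinφ2-sinφ1·cosφ2·cosΔλ=0.42782080; θ=atan2(y, x)=60.1962° ≈ 60.2°
Leg 5: φ1=0.6932081, φ2=-0.4566322, Δφ=-1.1498404, Δλ=2.3206282 rad; a=sin²(Δφ/2)+cosφ1·cosφ2·sin²(Δλ/2)=0.8761339681; c=2·atan2(√a, √(1-a))=2.422293901; dist=6371·c=15432.434 ≈ 15432.4 km; running total=74590.6 km
Leg 5 bearing: y=sinΔλ·cosφ2=0.65682474, x=cosφ1·sinφ2-sinφ1·cosφ2·cosΔλ=0.05171275; θ=atan2(y, x)=85.4983° ≈ 85.5°
Leg 6: φ1=-0.4566322, φ2=0.2574814, Δφ=0.7141137, Δλ=-0.7941126 rad; a=sin²(Δφ/2)+cosφ1·cosφ2·sin²(Δλ/2)=0.2519577754; c=2·atan2(√a, √(1-a))=1.051712969; dist=6371·c=6700.463 ≈ 6700.5 km; running total=81291.1 km
Leg 6 bearing: y=sinΔλ·cosφ2=-0.68972943, x=cosφ1·sinφ2-sinφ1·cosφ2·cosΔλ=0.52742159; θ=atan2(y, x)=-52.5956° <0 so +360° → 307.4044° ≈ 307.4°
Leg 7: φ1=0.2574814, φ2=0.8603967, Δφ=0.6029153, Δλ=-1.8439002 rad; a=sin²(Δφ/2)+cosφ1·cosφ2·sin²(Δλ/2)=0.4885247602; c=2·atan2(√a, √(1-a))=1.547843832; dist=6371·c=9861.313 ≈ 9861.3 km; running total=91152.4 km
Leg 7 bearing: y=sinΔλ·cosφ2=-0.62796751, x=cosφ1·sinφ2-sinφ1·cosφ2·cosΔλ=0.77790107; θ=atan2(y, x)=-38.9125° <0 so +360° → 321.0875° ≈ 321.1°

Leg 1: dist=14279.2 km, bearing=96.7°
Leg 2: dist=14473.8 km, bearing=312.9°
Leg 3: dist=16995.2 km, bearing=60.8°
Leg 4: dist=13410.0 km, bearing=60.2°
Leg 5: dist=15432.4 km, bearing=85.5°
Leg 6: dist=6700.5 km, bearing=307.4°
Leg 7: dist=9861.3 km, bearing=321.1°
Total: 91152.4 km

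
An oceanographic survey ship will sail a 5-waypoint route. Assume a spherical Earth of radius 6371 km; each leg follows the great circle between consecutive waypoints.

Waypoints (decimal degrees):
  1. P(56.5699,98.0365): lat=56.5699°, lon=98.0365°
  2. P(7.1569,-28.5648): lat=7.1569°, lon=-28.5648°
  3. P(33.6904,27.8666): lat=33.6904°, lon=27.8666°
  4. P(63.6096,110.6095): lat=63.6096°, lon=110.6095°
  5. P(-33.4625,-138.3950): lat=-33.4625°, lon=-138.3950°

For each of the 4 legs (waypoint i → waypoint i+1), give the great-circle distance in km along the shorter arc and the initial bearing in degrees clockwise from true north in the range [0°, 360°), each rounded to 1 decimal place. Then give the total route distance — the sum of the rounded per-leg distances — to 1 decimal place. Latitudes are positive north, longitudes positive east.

Leg 1: φ1=0.9873310, φ2=0.1249115, Δφ=-0.8624195, Δλ=-2.2096095 rad; a=sin²(Δφ/2)+cosφ1·cosφ2·sin²(Δλ/2)=0.6109737183; c=2·atan2(√a, √(1-a))=1.794607596; dist=6371·c=11433.445 ≈ 11433.4 km; running total=11433.4 km
Leg 1 bearing: y=sinΔλ·cosφ2=-0.79654906, x=cosφ1·sinφ2-sinφ1·cosφ2·cosΔλ=0.56236014; θ=atan2(y, x)=-54.7781° <0 so +360° → 305.2219° ≈ 305.2°
Leg 2: φ1=0.1249115, φ2=0.5880084, Δφ=0.4630969, Δλ=0.9849137 rad; a=sin²(Δφ/2)+cosφ1·cosφ2·sin²(Δλ/2)=0.2372038019; c=2·atan2(√a, √(1-a))=1.017385030; dist=6371·c=6481.760 ≈ 6481.8 km; running total=17915.2 km
Leg 2 bearing: y=sinΔλ·cosφ2=0.69328192, x=cosφ1·sinφ2-sinφ1·cosφ2·cosΔλ=0.49306472; θ=atan2(y, x)=54.5794° ≈ 54.6°
Leg 3: φ1=0.5880084, φ2=1.1101970, Δφ=0.5221885, Δλ=1.4441360 rad; a=sin²(Δφ/2)+cosφ1·cosφ2·sin²(Δλ/2)=0.2281924613; c=2·atan2(√a, √(1-a))=0.996058120; dist=6371·c=6345.886 ≈ 6345.9 km; running total=24261.1 km
Leg 3 bearing: y=sinΔλ·cosφ2=0.44092446, x=cosφ1·sinφ2-sinφ1·cosφ2·cosΔλ=0.71419064; θ=atan2(y, x)=31.6902° ≈ 31.7°
Leg 4: φ1=1.1101970, φ2=-0.5840308, Δφ=-1.6942278, Δλ=-4.3459484 rad; a=sin²(Δφ/2)+cosφ1·cosφ2·sin²(Δλ/2)=0.8133939475; c=2·atan2(√a, √(1-a))=2.248220304; dist=6371·c=14323.412 ≈ 14323.4 km; running total=38584.5 km
Leg 4 bearing: y=sinΔλ·cosφ2=0.77886004, x=cosφ1·sinφ2-sinφ1·cosφ2·cosΔλ=0.02267092; θ=atan2(y, x)=88.3327° ≈ 88.3°

Leg 1: dist=11433.4 km, bearing=305.2°
Leg 2: dist=6481.8 km, bearing=54.6°
Leg 3: dist=6345.9 km, bearing=31.7°
Leg 4: dist=14323.4 km, bearing=88.3°
Total: 38584.5 km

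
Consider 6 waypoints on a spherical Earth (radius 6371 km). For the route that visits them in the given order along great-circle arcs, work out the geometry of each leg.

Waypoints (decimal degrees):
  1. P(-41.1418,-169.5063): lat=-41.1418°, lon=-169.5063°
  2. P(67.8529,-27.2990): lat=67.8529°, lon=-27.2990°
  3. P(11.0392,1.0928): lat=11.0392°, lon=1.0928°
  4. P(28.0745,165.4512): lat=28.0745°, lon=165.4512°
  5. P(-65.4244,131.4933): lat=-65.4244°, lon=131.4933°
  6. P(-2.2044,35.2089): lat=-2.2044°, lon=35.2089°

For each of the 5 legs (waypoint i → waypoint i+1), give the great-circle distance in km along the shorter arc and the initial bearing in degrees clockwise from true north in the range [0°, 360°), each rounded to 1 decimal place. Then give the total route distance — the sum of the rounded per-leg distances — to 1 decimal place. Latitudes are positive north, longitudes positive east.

Leg 1: φ1=-0.7180599, φ2=1.1842565, Δφ=1.9023164, Δλ=2.4819856 rad; a=sin²(Δφ/2)+cosφ1·cosφ2·sin²(Δλ/2)=0.9168655595; c=2·atan2(√a, √(1-a))=2.556627122; dist=6371·c=16288.271 ≈ 16288.3 km; running total=16288.3 km
Leg 1 bearing: y=sinΔλ·cosφ2=0.23101929, x=cosφ1·sinφ2-sinφ1·cosφ2·cosΔλ=0.50152020; θ=atan2(y, x)=24.7326° ≈ 24.7°
Leg 2: φ1=1.1842565, φ2=0.1926704, Δφ=-0.9915861, Δλ=0.4955304 rad; a=sin²(Δφ/2)+cosφ1·cosφ2·sin²(Δλ/2)=0.2485714715; c=2·atan2(√a, √(1-a))=1.043895352; dist=6371·c=6650.657 ≈ 6650.7 km; running total=22939.0 km
Leg 2 bearing: y=sinΔλ·cosφ2=0.46669988, x=cosφ1·sinφ2-sinφ1·cosφ2·cosΔλ=-0.72754794; θ=atan2(y, x)=147.3211° ≈ 147.3°
Leg 3: φ1=0.1926704, φ2=0.4899925, Δφ=0.2973221, Δλ=2.8685952 rad; a=sin²(Δφ/2)+cosφ1·cosφ2·sin²(Δλ/2)=0.8719123443; c=2·atan2(√a, √(1-a))=2.409570981; dist=6371·c=15351.377 ≈ 15351.4 km; running total=38290.4 km
Leg 3 bearing: y=sinΔλ·cosφ2=0.23789471, x=cosφ1·sinφ2-sinφ1·cosφ2·cosΔλ=0.62460463; θ=atan2(y, x)=20.8505° ≈ 20.9°
Leg 4: φ1=0.4899925, φ2=-1.1418712, Δφ=-1.6318637, Δλ=-0.5926772 rad; a=sin²(Δφ/2)+cosφ1·cosφ2·sin²(Δλ/2)=0.5618073573; c=2·atan2(√a, √(1-a))=1.694728044; dist=6371·c=10797.112 ≈ 10797.1 km; running total=49087.5 km
Leg 4 bearing: y=sinΔλ·cosφ2=-0.23231131, x=cosφ1·sinφ2-sinφ1·cosφ2·cosΔλ=-0.96475430; θ=atan2(y, x)=-166.4610° <0 so +360° → 193.5390° ≈ 193.5°
Leg 5: φ1=-1.1418712, φ2=-0.0384740, Δφ=1.1033972, Δλ=-1.6804798 rad; a=sin²(Δφ/2)+cosφ1·cosφ2·sin²(Δλ/2)=0.5052556886; c=2·atan2(√a, √(1-a))=1.581307898; dist=6371·c=10074.513 ≈ 10074.5 km; running total=59162.0 km
Leg 5 bearing: y=sinΔλ·cosφ2=-0.99325521, x=cosφ1·sinφ2-sinφ1·cosφ2·cosΔλ=-0.11547121; θ=atan2(y, x)=-96.6312° <0 so +360° → 263.3688° ≈ 263.4°

Leg 1: dist=16288.3 km, bearing=24.7°
Leg 2: dist=6650.7 km, bearing=147.3°
Leg 3: dist=15351.4 km, bearing=20.9°
Leg 4: dist=10797.1 km, bearing=193.5°
Leg 5: dist=10074.5 km, bearing=263.4°
Total: 59162.0 km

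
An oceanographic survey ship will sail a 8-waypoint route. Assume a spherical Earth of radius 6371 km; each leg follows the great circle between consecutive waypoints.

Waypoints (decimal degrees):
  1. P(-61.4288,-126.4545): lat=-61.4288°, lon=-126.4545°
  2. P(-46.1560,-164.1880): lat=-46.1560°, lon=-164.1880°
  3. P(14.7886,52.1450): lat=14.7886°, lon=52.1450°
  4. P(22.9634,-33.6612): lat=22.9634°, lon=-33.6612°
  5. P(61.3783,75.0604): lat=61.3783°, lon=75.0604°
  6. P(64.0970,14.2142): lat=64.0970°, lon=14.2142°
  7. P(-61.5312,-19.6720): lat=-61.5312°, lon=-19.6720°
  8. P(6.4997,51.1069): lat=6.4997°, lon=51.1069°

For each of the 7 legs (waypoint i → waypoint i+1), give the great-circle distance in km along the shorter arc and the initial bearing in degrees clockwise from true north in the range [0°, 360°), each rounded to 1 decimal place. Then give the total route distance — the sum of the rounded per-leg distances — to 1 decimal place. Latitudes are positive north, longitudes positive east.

Leg 1: dist=2940.0 km, bearing=287.8°
Leg 2: dist=15162.1 km, bearing=236.1°
Leg 3: dist=8953.5 km, bearing=291.4°
Leg 4: dist=8718.8 km, bearing=27.6°
Leg 5: dist=2994.5 km, bearing=302.6°
Leg 6: dist=14251.0 km, bearing=199.8°
Leg 7: dist=9648.0 km, bearing=70.0°
Total: 62667.9 km

Leg 1: φ1=-1.0721348, φ2=-0.8055742, Δφ=0.2665606, Δλ=-0.6585738 rad; a=sin²(Δφ/2)+cosφ1·cosφ2·sin²(Δλ/2)=0.0522999833; c=2·atan2(√a, √(1-a))=0.461467513; dist=6371·c=2940.010 ≈ 2940.0 km; running total=2940.0 km
Leg 1 bearing: y=sinΔλ·cosφ2=-0.42392347, x=cosφ1·sinφ2-sinφ1·cosφ2·cosΔλ=0.13618982; θ=atan2(y, x)=-72.1898° <0 so +360° → 287.8102° ≈ 287.8°
Leg 2: φ1=-0.8055742, φ2=0.2581098, Δφ=1.0636839, Δλ=3.7757231 rad; a=sin²(Δφ/2)+cosφ1·cosφ2·sin²(Δλ/2)=0.8618194498; c=2·atan2(√a, √(1-a))=2.379856579; dist=6371·c=15162.066 ≈ 15162.1 km; running total=18102.1 km
Leg 2 bearing: y=sinΔλ·cosφ2=-0.57285098, x=cosφ1·sinφ2-sinφ1·cosφ2·cosΔλ=-0.38495260; θ=atan2(y, x)=-123.9009° <0 so +360° → 236.0991° ≈ 236.1°
Leg 3: φ1=0.2581098, φ2=0.4007869, Δφ=0.1426772, Δλ=-1.4976007 rad; a=sin²(Δφ/2)+cosφ1·cosφ2·sin²(Δλ/2)=0.4176550903; c=2·atan2(√a, √(1-a))=1.405352798; dist=6371·c=8953.503 ≈ 8953.5 km; running total=27055.6 km
Leg 3 bearing: y=sinΔλ·cosφ2=-0.91828885, x=cosφ1·sinφ2-sinφ1·cosφ2·cosΔλ=0.36003175; θ=atan2(y, x)=-68.5914° <0 so +360° → 291.4086° ≈ 291.4°
Leg 4: φ1=0.4007869, φ2=1.0712534, Δφ=0.6704665, Δλ=1.8975499 rad; a=sin²(Δφ/2)+cosφ1·cosφ2·sin²(Δλ/2)=0.3995500273; c=2·atan2(√a, √(1-a))=1.368519817; dist=6371·c=8718.840 ≈ 8718.8 km; running total=35774.4 km
Leg 4 bearing: y=sinΔλ·cosφ2=0.45367885, x=cosφ1·sinφ2-sinφ1·cosφ2·cosΔλ=0.86822503; θ=atan2(y, x)=27.5887° ≈ 27.6°
Leg 5: φ1=1.0712534, φ2=1.1187037, Δφ=0.0474503, Δλ=-1.0619665 rad; a=sin²(Δφ/2)+cosφ1·cosφ2·sin²(Δλ/2)=0.0542220046; c=2·atan2(√a, √(1-a))=0.470027153; dist=6371·c=2994.543 ≈ 2994.5 km; running total=38768.9 km
Leg 5 bearing: y=sinΔλ·cosφ2=-0.38150676, x=cosφ1·sinφ2-sinφ1·cosφ2·cosΔλ=0.24409118; θ=atan2(y, x)=-57.3886° <0 so +360° → 302.6114° ≈ 302.6°
Leg 6: φ1=1.1187037, φ2=-1.0739220, Δφ=-2.1926257, Δλ=-0.5914258 rad; a=sin²(Δφ/2)+cosφ1·cosφ2·sin²(Δλ/2)=0.8089464444; c=2·atan2(√a, √(1-a))=2.236856290; dist=6371·c=14251.011 ≈ 14251.0 km; running total=53019.9 km
Leg 6 bearing: y=sinΔλ·cosφ2=-0.26577071, x=cosφ1·sinφ2-sinφ1·cosφ2·cosΔλ=-0.73998264; θ=atan2(y, x)=-160.2438° <0 so +360° → 199.7562° ≈ 199.8°
Leg 7: φ1=-1.0739220, φ2=0.1134412, Δφ=1.1873632, Δλ=1.2353248 rad; a=sin²(Δφ/2)+cosφ1·cosφ2·sin²(Δλ/2)=0.4717942278; c=2·atan2(√a, √(1-a))=1.514354820; dist=6371·c=9647.955 ≈ 9648.0 km; running total=62667.9 km
Leg 7 bearing: y=sinΔλ·cosφ2=0.93818595, x=cosφ1·sinφ2-sinφ1·cosφ2·cosΔλ=0.34150383; θ=atan2(y, x)=69.9983° ≈ 70.0°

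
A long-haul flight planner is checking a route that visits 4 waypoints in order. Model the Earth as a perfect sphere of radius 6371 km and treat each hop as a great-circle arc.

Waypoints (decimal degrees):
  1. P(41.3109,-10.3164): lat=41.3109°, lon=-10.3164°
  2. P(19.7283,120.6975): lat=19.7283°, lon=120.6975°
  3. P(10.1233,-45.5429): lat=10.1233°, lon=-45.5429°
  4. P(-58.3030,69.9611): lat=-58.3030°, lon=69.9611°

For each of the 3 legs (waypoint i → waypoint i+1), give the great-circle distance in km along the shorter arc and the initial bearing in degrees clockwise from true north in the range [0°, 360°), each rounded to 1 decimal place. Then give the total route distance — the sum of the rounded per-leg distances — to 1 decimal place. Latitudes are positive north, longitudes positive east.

Leg 1: φ1=0.7210112, φ2=0.3443238, Δφ=-0.3766874, Δλ=2.2866239 rad; a=sin²(Δφ/2)+cosφ1·cosφ2·sin²(Δλ/2)=0.6205786042; c=2·atan2(√a, √(1-a))=1.814354402; dist=6371·c=11559.252 ≈ 11559.3 km; running total=11559.3 km
Leg 1 bearing: y=sinΔλ·cosφ2=0.71026125, x=cosφ1·sinφ2-sinφ1·cosφ2·cosΔλ=0.66134118; θ=atan2(y, x)=47.0427° ≈ 47.0°
Leg 2: φ1=0.3443238, φ2=0.1766849, Δφ=-0.1676389, Δλ=-2.9014423 rad; a=sin²(Δφ/2)+cosφ1·cosφ2·sin²(Δλ/2)=0.9203623794; c=2·atan2(√a, √(1-a))=2.569416682; dist=6371·c=16369.754 ≈ 16369.8 km; running total=27929.1 km
Leg 2 bearing: y=sinΔλ·cosφ2=-0.23414576, x=cosφ1·sinφ2-sinφ1·cosφ2·cosΔλ=0.48821885; θ=atan2(y, x)=-25.6220° <0 so +360° → 334.3780° ≈ 334.4°
Leg 3: φ1=0.1766849, φ2=-1.0175793, Δφ=-1.1942642, Δλ=2.0159251 rad; a=sin²(Δφ/2)+cosφ1·cosφ2·sin²(Δλ/2)=0.6861313192; c=2·atan2(√a, √(1-a))=1.952242012; dist=6371·c=12437.734 ≈ 12437.7 km; running total=40366.8 km
Leg 3 bearing: y=sinΔλ·cosφ2=0.47422698, x=cosφ1·sinφ2-sinφ1·cosφ2·cosΔλ=-0.79782786; θ=atan2(y, x)=149.2729° ≈ 149.3°

Leg 1: dist=11559.3 km, bearing=47.0°
Leg 2: dist=16369.8 km, bearing=334.4°
Leg 3: dist=12437.7 km, bearing=149.3°
Total: 40366.8 km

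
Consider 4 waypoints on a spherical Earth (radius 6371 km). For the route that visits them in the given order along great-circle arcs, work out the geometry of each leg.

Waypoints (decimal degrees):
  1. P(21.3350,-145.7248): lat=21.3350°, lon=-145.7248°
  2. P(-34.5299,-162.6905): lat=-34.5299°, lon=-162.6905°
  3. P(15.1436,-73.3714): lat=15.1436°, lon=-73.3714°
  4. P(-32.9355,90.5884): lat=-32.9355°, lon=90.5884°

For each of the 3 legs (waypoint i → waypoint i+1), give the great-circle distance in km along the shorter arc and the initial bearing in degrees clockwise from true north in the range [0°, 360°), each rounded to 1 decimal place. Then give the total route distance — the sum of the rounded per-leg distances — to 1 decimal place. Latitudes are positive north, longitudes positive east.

Leg 1: φ1=0.3723660, φ2=-0.6026604, Δφ=-0.9750264, Δλ=-0.2961073 rad; a=sin²(Δφ/2)+cosφ1·cosφ2·sin²(Δλ/2)=0.2361250947; c=2·atan2(√a, √(1-a))=1.014847100; dist=6371·c=6465.591 ≈ 6465.6 km; running total=6465.6 km
Leg 1 bearing: y=sinΔλ·cosφ2=-0.24039305, x=cosφ1·sinφ2-sinφ1·cosφ2·cosΔλ=-0.81467252; θ=atan2(y, x)=-163.5598° <0 so +360° → 196.4402° ≈ 196.4°
Leg 2: φ1=-0.6026604, φ2=0.2643057, Δφ=0.8669661, Δλ=1.5589124 rad; a=sin²(Δφ/2)+cosφ1·cosφ2·sin²(Δλ/2)=0.5693148218; c=2·atan2(√a, √(1-a))=1.709873890; dist=6371·c=10893.607 ≈ 10893.6 km; running total=17359.2 km
Leg 2 bearing: y=sinΔλ·cosφ2=0.96520596, x=cosφ1·sinφ2-sinφ1·cosφ2·cosΔλ=0.22171893; θ=atan2(y, x)=77.0629° ≈ 77.1°
Leg 3: φ1=0.2643057, φ2=-0.5748329, Δφ=-0.8391386, Δλ=2.8616384 rad; a=sin²(Δφ/2)+cosφ1·cosφ2·sin²(Δλ/2)=0.9603161744; c=2·atan2(√a, √(1-a))=2.740493350; dist=6371·c=17459.683 ≈ 17459.7 km; running total=34818.9 km
Leg 3 bearing: y=sinΔλ·cosφ2=0.23190378, x=cosφ1·sinφ2-sinφ1·cosφ2·cosΔλ=-0.31409666; θ=atan2(y, x)=143.5608° ≈ 143.6°

Leg 1: dist=6465.6 km, bearing=196.4°
Leg 2: dist=10893.6 km, bearing=77.1°
Leg 3: dist=17459.7 km, bearing=143.6°
Total: 34818.9 km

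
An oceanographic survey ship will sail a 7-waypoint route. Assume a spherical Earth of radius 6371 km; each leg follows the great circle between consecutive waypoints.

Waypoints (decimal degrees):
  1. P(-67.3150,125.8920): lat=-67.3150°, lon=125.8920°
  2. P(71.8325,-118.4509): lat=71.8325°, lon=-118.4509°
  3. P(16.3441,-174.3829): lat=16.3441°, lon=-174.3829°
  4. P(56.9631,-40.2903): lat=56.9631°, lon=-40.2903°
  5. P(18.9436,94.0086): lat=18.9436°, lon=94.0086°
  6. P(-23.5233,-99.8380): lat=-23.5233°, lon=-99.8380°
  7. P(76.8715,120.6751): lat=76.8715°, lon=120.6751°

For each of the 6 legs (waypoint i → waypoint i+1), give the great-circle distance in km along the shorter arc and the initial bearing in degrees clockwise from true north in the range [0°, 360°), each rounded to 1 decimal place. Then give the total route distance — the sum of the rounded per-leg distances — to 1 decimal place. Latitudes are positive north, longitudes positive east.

Leg 1: dist=17594.9 km, bearing=49.3°
Leg 2: dist=7140.5 km, bearing=242.0°
Leg 3: dist=10826.0 km, bearing=23.3°
Leg 4: dist=10568.8 km, bearing=42.8°
Leg 5: dist=18493.2 km, bearing=112.0°
Leg 6: dist=13695.1 km, bearing=349.8°
Total: 78318.5 km

Leg 1: φ1=-1.1748684, φ2=1.2537136, Δφ=2.4285820, Δλ=-4.2645881 rad; a=sin²(Δφ/2)+cosφ1·cosφ2·sin²(Δλ/2)=0.9643552226; c=2·atan2(√a, √(1-a))=2.761716175; dist=6371·c=17594.894 ≈ 17594.9 km; running total=17594.9 km
Leg 1 bearing: y=sinΔλ·cosφ2=0.28105338, x=cosφ1·sinφ2-sinφ1·cosφ2·cosΔλ=0.24187994; θ=atan2(y, x)=49.2841° ≈ 49.3°
Leg 2: φ1=1.2537136, φ2=0.2852584, Δφ=-0.9684553, Δλ=-0.9761976 rad; a=sin²(Δφ/2)+cosφ1·cosφ2·sin²(Δλ/2)=0.2825101923; c=2·atan2(√a, √(1-a))=1.120780689; dist=6371·c=7140.494 ≈ 7140.5 km; running total=24735.4 km
Leg 2 bearing: y=sinΔλ·cosφ2=-0.79489792, x=cosφ1·sinφ2-sinφ1·cosφ2·cosΔλ=-0.42300123; θ=atan2(y, x)=-118.0195° <0 so +360° → 241.9805° ≈ 242.0°
Leg 3: φ1=0.2852584, φ2=0.9941936, Δφ=0.7089353, Δλ=2.3403574 rad; a=sin²(Δφ/2)+cosφ1·cosφ2·sin²(Δλ/2)=0.5640545379; c=2·atan2(√a, √(1-a))=1.699258436; dist=6371·c=10825.975 ≈ 10826.0 km; running total=35561.4 km
Leg 3 bearing: y=sinΔλ·cosφ2=0.39155641, x=cosφ1·sinφ2-sinφ1·cosφ2·cosΔλ=0.91119243; θ=atan2(y, x)=23.2541° ≈ 23.3°
Leg 4: φ1=0.9941936, φ2=0.3306282, Δφ=-0.6635655, Δλ=2.3439580 rad; a=sin²(Δφ/2)+cosφ1·cosφ2·sin²(Δλ/2)=0.5439909675; c=2·atan2(√a, √(1-a))=1.658892168; dist=6371·c=10568.802 ≈ 10568.8 km; running total=46130.2 km
Leg 4 bearing: y=sinΔλ·cosφ2=0.67694249, x=cosφ1·sinφ2-sinφ1·cosφ2·cosΔλ=0.73075854; θ=atan2(y, x)=42.8107° ≈ 42.8°
Leg 5: φ1=0.3306282, φ2=-0.4105590, Δφ=-0.7411872, Δλ=-3.3832614 rad; a=sin²(Δφ/2)+cosφ1·cosφ2·sin²(Δλ/2)=0.9858026363; c=2·atan2(√a, √(1-a))=2.902719754; dist=6371·c=18493.228 ≈ 18493.2 km; running total=64623.4 km
Leg 5 bearing: y=sinΔλ·cosφ2=0.21943495, x=cosφ1·sinφ2-sinφ1·cosφ2·cosΔλ=-0.08849575; θ=atan2(y, x)=111.9637° ≈ 112.0°
Leg 6: φ1=-0.4105590, φ2=1.3416608, Δφ=1.7522198, Δλ=3.8486796 rad; a=sin²(Δφ/2)+cosφ1·cosφ2·sin²(Δλ/2)=0.7735107966; c=2·atan2(√a, √(1-a))=2.149598484; dist=6371·c=13695.092 ≈ 13695.1 km; running total=78318.5 km
Leg 6 bearing: y=sinΔλ·cosφ2=-0.14755236, x=cosφ1·sinφ2-sinφ1·cosφ2·cosΔλ=0.82401194; θ=atan2(y, x)=-10.1521° <0 so +360° → 349.8479° ≈ 349.8°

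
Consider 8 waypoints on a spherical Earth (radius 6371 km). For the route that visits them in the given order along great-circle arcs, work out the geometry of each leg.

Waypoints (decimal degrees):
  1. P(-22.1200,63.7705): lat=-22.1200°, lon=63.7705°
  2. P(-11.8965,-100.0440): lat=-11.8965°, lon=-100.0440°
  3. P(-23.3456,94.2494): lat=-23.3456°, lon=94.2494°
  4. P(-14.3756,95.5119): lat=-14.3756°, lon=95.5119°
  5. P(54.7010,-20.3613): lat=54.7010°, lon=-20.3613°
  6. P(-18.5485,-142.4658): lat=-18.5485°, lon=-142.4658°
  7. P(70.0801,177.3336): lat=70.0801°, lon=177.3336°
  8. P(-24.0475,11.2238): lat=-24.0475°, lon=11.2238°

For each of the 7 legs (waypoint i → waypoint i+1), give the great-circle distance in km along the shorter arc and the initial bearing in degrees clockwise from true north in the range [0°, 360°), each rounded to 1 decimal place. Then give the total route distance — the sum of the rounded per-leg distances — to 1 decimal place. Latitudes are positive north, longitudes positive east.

Leg 1: dist=15841.0 km, bearing=206.6°
Leg 2: dist=15799.0 km, bearing=201.6°
Leg 3: dist=1006.2 km, bearing=7.8°
Leg 4: dist=12959.2 km, bearing=324.5°
Leg 5: dist=13723.7 km, bearing=285.8°
Leg 6: dist=10341.3 km, bearing=347.3°
Leg 7: dist=14816.4 km, bearing=342.5°
Total: 84486.8 km

Leg 1: φ1=-0.3860668, φ2=-0.2076331, Δφ=0.1784337, Δλ=-2.8591024 rad; a=sin²(Δφ/2)+cosφ1·cosφ2·sin²(Δλ/2)=0.8964733579; c=2·atan2(√a, √(1-a))=2.486426521; dist=6371·c=15841.023 ≈ 15841.0 km; running total=15841.0 km
Leg 1 bearing: y=sinΔλ·cosφ2=-0.27276100, x=cosφ1·sinφ2-sinφ1·cosφ2·cosΔλ=-0.54482744; θ=atan2(y, x)=-153.4057° <0 so +360° → 206.5943° ≈ 206.6°
Leg 2: φ1=-0.2076331, φ2=-0.4074576, Δφ=-0.1998245, Δλ=3.3910595 rad; a=sin²(Δφ/2)+cosφ1·cosφ2·sin²(Δλ/2)=0.8944550322; c=2·atan2(√a, √(1-a))=2.479829629; dist=6371·c=15798.995 ≈ 15799.0 km; running total=31640.0 km
Leg 2 bearing: y=sinΔλ·cosφ2=-0.22667504, x=cosφ1·sinφ2-sinφ1·cosφ2·cosΔλ=-0.57117365; θ=atan2(y, x)=-158.3539° <0 so +360° → 201.6461° ≈ 201.6°
Leg 3: φ1=-0.4074576, φ2=-0.2509016, Δφ=0.1565560, Δλ=0.0220348 rad; a=sin²(Δφ/2)+cosφ1·cosφ2·sin²(Δλ/2)=0.0062228946; c=2·atan2(√a, √(1-a))=0.157934742; dist=6371·c=1006.202 ≈ 1006.2 km; running total=32646.2 km
Leg 3 bearing: y=sinΔλ·cosφ2=0.02134312, x=cosφ1·sinφ2-sinφ1·cosφ2·cosΔλ=0.15582410; θ=atan2(y, x)=7.7992° ≈ 7.8°
Leg 4: φ1=-0.2509016, φ2=0.9547126, Δφ=1.2056141, Δλ=-2.0223689 rad; a=sin²(Δφ/2)+cosφ1·cosφ2·sin²(Δλ/2)=0.7234477421; c=2·atan2(√a, √(1-a))=2.034088308; dist=6371·c=12959.177 ≈ 12959.2 km; running total=45605.4 km
Leg 4 bearing: y=sinΔλ·cosφ2=-0.51992151, x=cosφ1·sinφ2-sinφ1·cosφ2·cosΔλ=0.72798767; θ=atan2(y, x)=-35.5340° <0 so +360° → 324.4660° ≈ 324.5°
Leg 5: φ1=0.9547126, φ2=-0.3237324, Δφ=-1.2784450, Δλ=-2.1311256 rad; a=sin²(Δφ/2)+cosφ1·cosφ2·sin²(Δλ/2)=0.7753867673; c=2·atan2(√a, √(1-a))=2.154087054; dist=6371·c=13723.689 ≈ 13723.7 km; running total=59329.1 km
Leg 5 bearing: y=sinΔλ·cosφ2=-0.80307837, x=cosφ1·sinφ2-sinφ1·cosφ2·cosΔλ=0.22740635; θ=atan2(y, x)=-74.1896° <0 so +360° → 285.8104° ≈ 285.8°
Leg 6: φ1=-0.3237324, φ2=1.2231285, Δφ=1.5468609, Δλ=5.5815525 rad; a=sin²(Δφ/2)+cosφ1·cosφ2·sin²(Δλ/2)=0.5261824023; c=2·atan2(√a, √(1-a))=1.623185092; dist=6371·c=10341.312 ≈ 10341.3 km; running total=69670.4 km
Leg 6 bearing: y=sinΔλ·cosφ2=-0.21991410, x=cosφ1·sinφ2-sinφ1·cosφ2·cosΔλ=0.97411278; θ=atan2(y, x)=-12.7217° <0 so +360° → 347.2783° ≈ 347.3°
Leg 7: φ1=1.2231285, φ2=-0.4197081, Δφ=-1.6428365, Δλ=-2.8991629 rad; a=sin²(Δφ/2)+cosφ1·cosφ2·sin²(Δλ/2)=0.8425753035; c=2·atan2(√a, √(1-a))=2.325606769; dist=6371·c=14816.441 ≈ 14816.4 km; running total=84486.8 km
Leg 7 bearing: y=sinΔλ·cosφ2=-0.21922653, x=cosφ1·sinφ2-sinφ1·cosφ2·cosΔλ=0.69462823; θ=atan2(y, x)=-17.5158° <0 so +360° → 342.4842° ≈ 342.5°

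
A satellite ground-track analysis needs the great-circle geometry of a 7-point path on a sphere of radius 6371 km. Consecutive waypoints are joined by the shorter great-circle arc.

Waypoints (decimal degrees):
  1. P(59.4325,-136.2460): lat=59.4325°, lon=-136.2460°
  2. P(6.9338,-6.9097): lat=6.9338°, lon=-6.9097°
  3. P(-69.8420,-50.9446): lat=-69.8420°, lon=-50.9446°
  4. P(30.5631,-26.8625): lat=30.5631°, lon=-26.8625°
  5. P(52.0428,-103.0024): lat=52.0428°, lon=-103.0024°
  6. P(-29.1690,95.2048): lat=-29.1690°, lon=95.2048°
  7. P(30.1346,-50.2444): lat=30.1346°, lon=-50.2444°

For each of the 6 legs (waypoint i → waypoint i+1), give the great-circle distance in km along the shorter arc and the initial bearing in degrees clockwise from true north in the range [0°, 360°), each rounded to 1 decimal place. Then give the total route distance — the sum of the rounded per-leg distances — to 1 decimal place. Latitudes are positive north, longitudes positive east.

Leg 1: φ1=1.0372928, φ2=0.1210176, Δφ=-0.9162752, Δλ=2.2573443 rad; a=sin²(Δφ/2)+cosφ1·cosφ2·sin²(Δλ/2)=0.6080268502; c=2·atan2(√a, √(1-a))=1.788567217; dist=6371·c=11394.962 ≈ 11395.0 km; running total=11395.0 km
Leg 1 bearing: y=sinΔλ·cosφ2=0.76778207, x=cosφ1·sinφ2-sinφ1·cosφ2·cosΔλ=0.60318446; θ=atan2(y, x)=51.8461° ≈ 51.8°
Leg 2: φ1=0.1210176, φ2=-1.2189729, Δφ=-1.3399905, Δλ=-0.7685540 rad; a=sin²(Δφ/2)+cosφ1·cosφ2·sin²(Δλ/2)=0.4336968600; c=2·atan2(√a, √(1-a))=1.437798305; dist=6371·c=9160.213 ≈ 9160.2 km; running total=20555.2 km
Leg 2 bearing: y=sinΔλ·cosφ2=-0.23953728, x=cosφ1·sinφ2-sinφ1·cosφ2·cosΔλ=-0.96178868; θ=atan2(y, x)=-166.0148° <0 so +360° → 193.9852° ≈ 194.0°
Leg 3: φ1=-1.2189729, φ2=0.5334267, Δφ=1.7523996, Δλ=0.4203119 rad; a=sin²(Δφ/2)+cosφ1·cosφ2·sin²(Δλ/2)=0.6032169304; c=2·atan2(√a, √(1-a))=1.778725233; dist=6371·c=11332.258 ≈ 11332.3 km; running total=31887.5 km
Leg 3 bearing: y=sinΔλ·cosφ2=0.35135540, x=cosφ1·sinφ2-sinφ1·cosφ2·cosΔλ=0.91320011; θ=atan2(y, x)=21.0443° ≈ 21.0°
Leg 4: φ1=0.5334267, φ2=0.9083182, Δφ=0.3748915, Δλ=-1.3288919 rad; a=sin²(Δφ/2)+cosφ1·cosφ2·sin²(Δλ/2)=0.2361007164; c=2·atan2(√a, √(1-a))=1.014789698; dist=6371·c=6465.225 ≈ 6465.2 km; running total=38352.7 km
Leg 4 bearing: y=sinΔλ·cosφ2=-0.59716392, x=cosφ1·sinφ2-sinφ1·cosφ2·cosΔλ=0.60400656; θ=atan2(y, x)=-44.6736° <0 so +360° → 315.3264° ≈ 315.3°
Leg 5: φ1=0.9083182, φ2=-0.5090951, Δφ=-1.4174133, Δλ=3.4593682 rad; a=sin²(Δφ/2)+cosφ1·cosφ2·sin²(Δλ/2)=0.9472367567; c=2·atan2(√a, √(1-a))=2.678048636; dist=6371·c=17061.848 ≈ 17061.8 km; running total=55414.5 km
Leg 5 bearing: y=sinΔλ·cosφ2=-0.27283069, x=cosφ1·sinφ2-sinφ1·cosφ2·cosΔλ=0.35423234; θ=atan2(y, x)=-37.6036° <0 so +360° → 322.3964° ≈ 322.4°
Leg 6: φ1=-0.5090951, φ2=0.5259480, Δφ=1.0350431, Δλ=-2.5385674 rad; a=sin²(Δφ/2)+cosφ1·cosφ2·sin²(Δλ/2)=0.9333316379; c=2·atan2(√a, √(1-a))=2.619271035; dist=6371·c=16687.376 ≈ 16687.4 km; running total=72101.9 km
Leg 6 bearing: y=sinΔλ·cosφ2=-0.49048728, x=cosφ1·sinφ2-sinφ1·cosφ2·cosΔλ=0.09119757; θ=atan2(y, x)=-79.4671° <0 so +360° → 280.5329° ≈ 280.5°

Leg 1: dist=11395.0 km, bearing=51.8°
Leg 2: dist=9160.2 km, bearing=194.0°
Leg 3: dist=11332.3 km, bearing=21.0°
Leg 4: dist=6465.2 km, bearing=315.3°
Leg 5: dist=17061.8 km, bearing=322.4°
Leg 6: dist=16687.4 km, bearing=280.5°
Total: 72101.9 km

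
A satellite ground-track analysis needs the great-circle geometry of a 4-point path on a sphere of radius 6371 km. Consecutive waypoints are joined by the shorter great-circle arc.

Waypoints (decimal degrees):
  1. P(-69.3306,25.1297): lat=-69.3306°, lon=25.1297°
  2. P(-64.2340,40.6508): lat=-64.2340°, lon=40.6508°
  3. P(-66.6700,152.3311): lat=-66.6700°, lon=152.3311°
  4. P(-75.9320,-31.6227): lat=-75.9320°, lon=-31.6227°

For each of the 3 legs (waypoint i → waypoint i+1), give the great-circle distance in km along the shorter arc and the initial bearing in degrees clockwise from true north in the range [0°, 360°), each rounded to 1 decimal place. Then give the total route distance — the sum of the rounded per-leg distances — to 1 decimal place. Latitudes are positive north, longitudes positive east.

Leg 1: dist=881.2 km, bearing=57.5°
Leg 2: dist=4474.5 km, bearing=145.3°
Leg 3: dist=4156.1 km, bearing=178.4°
Total: 9511.8 km

Leg 1: φ1=-1.2100472, φ2=-1.1210948, Δφ=0.0889525, Δλ=0.2708943 rad; a=sin²(Δφ/2)+cosφ1·cosφ2·sin²(Δλ/2)=0.0047746061; c=2·atan2(√a, √(1-a))=0.138307259; dist=6371·c=881.156 ≈ 881.2 km; running total=881.2 km
Leg 1 bearing: y=sinΔλ·cosφ2=0.11632191, x=cosφ1·sinφ2-sinφ1·cosφ2·cosΔλ=0.07400304; θ=atan2(y, x)=57.5358° ≈ 57.5°
Leg 2: φ1=-1.1210948, φ2=-1.1636110, Δφ=-0.0425162, Δλ=1.9491889 rad; a=sin²(Δφ/2)+cosφ1·cosφ2·sin²(Δλ/2)=0.1183262300; c=2·atan2(√a, √(1-a))=0.702316912; dist=6371·c=4474.461 ≈ 4474.5 km; running total=5355.7 km
Leg 2 bearing: y=sinΔλ·cosφ2=0.36801130, x=cosφ1·sinφ2-sinφ1·cosφ2·cosΔλ=-0.53091262; θ=atan2(y, x)=145.2716° ≈ 145.3°
Leg 3: φ1=-1.1636110, φ2=-1.3252634, Δφ=-0.1616524, Δλ=-3.2105995 rad; a=sin²(Δφ/2)+cosφ1·cosφ2·sin²(Δλ/2)=0.1026675345; c=2·atan2(√a, √(1-a))=0.652340911; dist=6371·c=4156.064 ≈ 4156.1 km; running total=9511.8 km
Leg 3 bearing: y=sinΔλ·cosφ2=0.01676041, x=cosφ1·sinφ2-sinφ1·cosφ2·cosΔλ=-0.60681689; θ=atan2(y, x)=178.4179° ≈ 178.4°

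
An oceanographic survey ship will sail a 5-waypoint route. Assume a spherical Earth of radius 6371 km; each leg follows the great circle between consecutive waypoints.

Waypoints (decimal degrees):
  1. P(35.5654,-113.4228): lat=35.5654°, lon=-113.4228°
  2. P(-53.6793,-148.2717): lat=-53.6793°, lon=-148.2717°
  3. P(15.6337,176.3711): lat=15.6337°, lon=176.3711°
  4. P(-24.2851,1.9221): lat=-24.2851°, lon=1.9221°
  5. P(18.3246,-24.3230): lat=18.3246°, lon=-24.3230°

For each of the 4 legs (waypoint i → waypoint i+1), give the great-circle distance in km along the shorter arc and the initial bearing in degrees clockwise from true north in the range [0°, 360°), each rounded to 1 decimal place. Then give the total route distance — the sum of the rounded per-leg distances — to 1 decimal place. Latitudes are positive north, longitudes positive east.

Leg 1: dist=10474.5 km, bearing=199.8°
Leg 2: dist=8410.5 km, bearing=324.9°
Leg 3: dist=18892.1 km, bearing=210.2°
Leg 4: dist=5526.5 km, bearing=326.6°
Total: 43303.6 km

Leg 1: φ1=0.6207333, φ2=-0.9368805, Δφ=-1.5576139, Δλ=-0.6082280 rad; a=sin²(Δφ/2)+cosφ1·cosφ2·sin²(Δλ/2)=0.5366125266; c=2·atan2(√a, √(1-a))=1.644086976; dist=6371·c=10474.478 ≈ 10474.5 km; running total=10474.5 km
Leg 1 bearing: y=sinΔλ·cosφ2=-0.33845108, x=cosφ1·sinφ2-sinφ1·cosφ2·cosΔλ=-0.93813056; θ=atan2(y, x)=-160.1620° <0 so +360° → 199.8380° ≈ 199.8°
Leg 2: φ1=-0.9368805, φ2=0.2728595, Δφ=1.2097401, Δλ=5.6660858 rad; a=sin²(Δφ/2)+cosφ1·cosφ2·sin²(Δλ/2)=0.3759701312; c=2·atan2(√a, √(1-a))=1.320119449; dist=6371·c=8410.481 ≈ 8410.5 km; running total=18885.0 km
Leg 2 bearing: y=sinΔλ·cosφ2=-0.55726369, x=cosφ1·sinφ2-sinφ1·cosφ2·cosΔλ=0.79241627; θ=atan2(y, x)=-35.1167° <0 so +360° → 324.8833° ≈ 324.9°
Leg 3: φ1=0.2728595, φ2=-0.4238550, Δφ=-0.6967145, Δλ=-3.0447094 rad; a=sin²(Δφ/2)+cosφ1·cosφ2·sin²(Δλ/2)=0.9922527192; c=2·atan2(√a, √(1-a))=2.965327278; dist=6371·c=18892.100 ≈ 18892.1 km; running total=37777.1 km
Leg 3 bearing: y=sinΔλ·cosφ2=-0.08817197, x=cosφ1·sinφ2-sinφ1·cosφ2·cosΔλ=-0.15157422; θ=atan2(y, x)=-149.8131° <0 so +360° → 210.1869° ≈ 210.2°
Leg 4: φ1=-0.4238550, φ2=0.3198246, Δφ=0.7436796, Δλ=-0.4580634 rad; a=sin²(Δφ/2)+cosφ1·cosφ2·sin²(Δλ/2)=0.1766097898; c=2·atan2(√a, √(1-a))=0.867440910; dist=6371·c=5526.466 ≈ 5526.5 km; running total=43303.6 km
Leg 4 bearing: y=sinΔλ·cosφ2=-0.41978767, x=cosφ1·sinφ2-sinφ1·cosφ2·cosΔλ=0.63675223; θ=atan2(y, x)=-33.3954° <0 so +360° → 326.6046° ≈ 326.6°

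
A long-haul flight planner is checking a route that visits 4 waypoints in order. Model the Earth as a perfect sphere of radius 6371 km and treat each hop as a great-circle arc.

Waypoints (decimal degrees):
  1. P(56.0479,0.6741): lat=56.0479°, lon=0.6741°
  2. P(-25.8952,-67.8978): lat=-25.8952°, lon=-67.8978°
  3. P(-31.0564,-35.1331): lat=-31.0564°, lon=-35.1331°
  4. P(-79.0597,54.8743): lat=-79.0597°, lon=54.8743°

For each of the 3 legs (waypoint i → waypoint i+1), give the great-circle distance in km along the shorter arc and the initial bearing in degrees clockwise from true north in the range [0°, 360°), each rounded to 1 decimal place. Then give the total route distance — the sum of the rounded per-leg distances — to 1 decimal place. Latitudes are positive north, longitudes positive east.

Leg 1: dist=11152.3 km, bearing=238.3°
Leg 2: dist=3241.5 km, bearing=107.9°
Leg 3: dist=6623.9 km, bearing=167.3°
Total: 21017.7 km

Leg 1: φ1=0.9782204, φ2=-0.4519565, Δφ=-1.4301769, Δλ=-1.1968054 rad; a=sin²(Δφ/2)+cosφ1·cosφ2·sin²(Δλ/2)=0.5893573640; c=2·atan2(√a, √(1-a))=1.750476320; dist=6371·c=11152.285 ≈ 11152.3 km; running total=11152.3 km
Leg 1 bearing: y=sinΔλ·cosφ2=-0.83741149, x=cosφ1·sinφ2-sinφ1·cosφ2·cosΔλ=-0.51652981; θ=atan2(y, x)=-121.6670° <0 so +360° → 238.3330° ≈ 238.3°
Leg 2: φ1=-0.4519565, φ2=-0.5420364, Δφ=-0.0900799, Δλ=0.5718519 rad; a=sin²(Δφ/2)+cosφ1·cosφ2·sin²(Δλ/2)=0.0633320765; c=2·atan2(√a, √(1-a))=0.508787364; dist=6371·c=3241.484 ≈ 3241.5 km; running total=14393.8 km
Leg 2 bearing: y=sinΔλ·cosφ2=0.46361597, x=cosφ1·sinφ2-sinφ1·cosφ2·cosΔλ=-0.14948154; θ=atan2(y, x)=107.8706° ≈ 107.9°
Leg 3: φ1=-0.5420364, φ2=-1.3798521, Δφ=-0.8378156, Δλ=1.5709255 rad; a=sin²(Δφ/2)+cosφ1·cosφ2·sin²(Δλ/2)=0.2467576571; c=2·atan2(√a, √(1-a))=1.039693355; dist=6371·c=6623.886 ≈ 6623.9 km; running total=21017.7 km
Leg 3 bearing: y=sinΔλ·cosφ2=0.18978607, x=cosφ1·sinφ2-sinφ1·cosφ2·cosΔλ=-0.84110315; θ=atan2(y, x)=167.2847° ≈ 167.3°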